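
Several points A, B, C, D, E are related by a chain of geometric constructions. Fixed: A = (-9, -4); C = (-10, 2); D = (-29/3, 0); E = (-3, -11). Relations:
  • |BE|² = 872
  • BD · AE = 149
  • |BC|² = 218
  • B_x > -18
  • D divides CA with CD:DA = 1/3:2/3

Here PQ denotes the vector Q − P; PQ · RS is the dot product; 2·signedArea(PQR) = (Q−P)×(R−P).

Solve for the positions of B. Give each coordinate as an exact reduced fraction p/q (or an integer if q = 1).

B = (-17, 15)

1. B_x = -17  [line -6·x + 7·y + -207 = 0 ∩ |BE|² = 872]
2. B_y = 15  [line -6·x + 7·y + -207 = 0 ∩ |BE|² = 872]
   → B = (-17, 15)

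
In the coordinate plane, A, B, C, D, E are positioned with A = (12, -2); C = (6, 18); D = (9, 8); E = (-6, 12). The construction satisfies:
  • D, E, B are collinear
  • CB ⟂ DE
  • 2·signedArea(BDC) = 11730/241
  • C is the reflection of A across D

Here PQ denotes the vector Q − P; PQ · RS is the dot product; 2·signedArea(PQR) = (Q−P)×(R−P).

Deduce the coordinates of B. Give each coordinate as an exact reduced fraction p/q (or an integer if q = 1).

B = (894/241, 2268/241)

1. B_x = 894/241  [D, E, B are collinear ∩ CB ⟂ DE]
2. B_y = 2268/241  [D, E, B are collinear ∩ CB ⟂ DE]
   → B = (894/241, 2268/241)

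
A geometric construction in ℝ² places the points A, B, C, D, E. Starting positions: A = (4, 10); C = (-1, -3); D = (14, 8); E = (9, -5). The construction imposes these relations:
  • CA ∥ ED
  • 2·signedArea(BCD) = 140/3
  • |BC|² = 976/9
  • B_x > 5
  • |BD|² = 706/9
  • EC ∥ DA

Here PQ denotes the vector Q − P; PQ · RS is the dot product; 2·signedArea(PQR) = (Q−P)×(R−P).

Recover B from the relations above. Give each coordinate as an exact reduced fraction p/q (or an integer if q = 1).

B = (17/3, 5)

1. B_x = 17/3  [line -11·x + 15·y + -38/3 = 0 ∩ |BC|² = 976/9]
2. B_y = 5  [line -11·x + 15·y + -38/3 = 0 ∩ |BC|² = 976/9]
   → B = (17/3, 5)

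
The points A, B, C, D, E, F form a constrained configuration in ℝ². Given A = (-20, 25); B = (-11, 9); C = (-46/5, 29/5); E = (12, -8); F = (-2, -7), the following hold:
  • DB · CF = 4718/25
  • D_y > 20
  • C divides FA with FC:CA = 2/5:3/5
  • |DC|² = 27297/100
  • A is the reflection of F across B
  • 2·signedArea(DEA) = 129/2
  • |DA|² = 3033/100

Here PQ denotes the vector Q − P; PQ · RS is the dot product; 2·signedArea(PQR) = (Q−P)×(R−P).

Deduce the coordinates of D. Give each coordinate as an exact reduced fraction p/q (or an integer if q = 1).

1. D_x = -173/10  [2·signedArea(DEA) = 129/2 ∩ DB · CF = 4718/25]
2. D_y = 101/5  [2·signedArea(DEA) = 129/2 ∩ DB · CF = 4718/25]
   → D = (-173/10, 101/5)

D = (-173/10, 101/5)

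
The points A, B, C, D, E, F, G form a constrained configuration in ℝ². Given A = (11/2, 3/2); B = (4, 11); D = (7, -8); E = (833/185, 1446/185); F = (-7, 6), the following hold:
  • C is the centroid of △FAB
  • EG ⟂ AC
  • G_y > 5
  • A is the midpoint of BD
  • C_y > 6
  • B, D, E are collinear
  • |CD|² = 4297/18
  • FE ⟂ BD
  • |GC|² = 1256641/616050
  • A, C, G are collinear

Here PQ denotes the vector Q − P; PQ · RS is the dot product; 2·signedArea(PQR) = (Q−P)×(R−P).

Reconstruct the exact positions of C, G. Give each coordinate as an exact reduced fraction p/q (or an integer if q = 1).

1. C_x = 5/6  [C is the centroid of △FAB]
2. C_y = 37/6  [C is the centroid of △FAB]
   → C = (5/6, 37/6)
3. G_x = 341/185  [A, C, G are collinear ∩ EG ⟂ AC]
4. G_y = 954/185  [A, C, G are collinear ∩ EG ⟂ AC]
   → G = (341/185, 954/185)

C = (5/6, 37/6)
G = (341/185, 954/185)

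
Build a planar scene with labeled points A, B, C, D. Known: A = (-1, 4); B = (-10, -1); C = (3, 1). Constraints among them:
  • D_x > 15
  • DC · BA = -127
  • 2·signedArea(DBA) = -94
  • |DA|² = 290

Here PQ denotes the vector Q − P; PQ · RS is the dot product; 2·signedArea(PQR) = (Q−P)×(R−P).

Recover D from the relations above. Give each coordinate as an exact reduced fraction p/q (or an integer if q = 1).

D = (16, 3)

1. D_x = 16  [2·signedArea(DBA) = -94 ∩ DC · BA = -127]
2. D_y = 3  [2·signedArea(DBA) = -94 ∩ DC · BA = -127]
   → D = (16, 3)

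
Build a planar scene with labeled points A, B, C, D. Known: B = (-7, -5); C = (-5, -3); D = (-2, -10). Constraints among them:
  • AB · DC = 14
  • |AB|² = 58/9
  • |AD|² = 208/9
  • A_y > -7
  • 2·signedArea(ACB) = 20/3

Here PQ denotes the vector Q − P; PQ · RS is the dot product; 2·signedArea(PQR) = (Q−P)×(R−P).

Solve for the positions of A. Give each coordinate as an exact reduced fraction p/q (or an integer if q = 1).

1. A_x = -14/3  [2·signedArea(ACB) = 20/3 ∩ AB · DC = 14]
2. A_y = -6  [2·signedArea(ACB) = 20/3 ∩ AB · DC = 14]
   → A = (-14/3, -6)

A = (-14/3, -6)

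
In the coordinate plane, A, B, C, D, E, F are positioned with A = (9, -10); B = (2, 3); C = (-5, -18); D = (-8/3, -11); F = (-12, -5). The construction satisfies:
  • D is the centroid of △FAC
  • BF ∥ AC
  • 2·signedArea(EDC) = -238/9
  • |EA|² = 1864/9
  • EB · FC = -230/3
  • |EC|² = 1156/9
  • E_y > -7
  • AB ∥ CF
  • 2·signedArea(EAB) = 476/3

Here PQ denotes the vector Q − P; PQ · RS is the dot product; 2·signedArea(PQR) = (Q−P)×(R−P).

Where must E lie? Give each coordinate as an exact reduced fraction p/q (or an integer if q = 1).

E = (-5, -20/3)

1. E_x = -5  [2·signedArea(EDC) = -238/9 ∩ 2·signedArea(EAB) = 476/3]
2. E_y = -20/3  [2·signedArea(EDC) = -238/9 ∩ 2·signedArea(EAB) = 476/3]
   → E = (-5, -20/3)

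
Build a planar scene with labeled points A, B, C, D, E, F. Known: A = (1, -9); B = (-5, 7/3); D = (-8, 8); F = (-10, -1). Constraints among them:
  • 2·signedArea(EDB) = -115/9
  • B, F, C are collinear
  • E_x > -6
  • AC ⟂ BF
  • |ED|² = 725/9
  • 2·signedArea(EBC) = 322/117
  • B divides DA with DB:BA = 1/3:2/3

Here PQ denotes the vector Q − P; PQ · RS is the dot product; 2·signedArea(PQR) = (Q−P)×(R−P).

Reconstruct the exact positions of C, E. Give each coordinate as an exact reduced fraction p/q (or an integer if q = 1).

C = (-79/13, 21/13)
E = (-17/3, -2/3)

1. C_x = -79/13  [B, F, C are collinear ∩ AC ⟂ BF]
2. C_y = 21/13  [B, F, C are collinear ∩ AC ⟂ BF]
   → C = (-79/13, 21/13)
3. E_x = -17/3  [2·signedArea(EBC) = 322/117 ∩ 2·signedArea(EDB) = -115/9]
4. E_y = -2/3  [2·signedArea(EBC) = 322/117 ∩ 2·signedArea(EDB) = -115/9]
   → E = (-17/3, -2/3)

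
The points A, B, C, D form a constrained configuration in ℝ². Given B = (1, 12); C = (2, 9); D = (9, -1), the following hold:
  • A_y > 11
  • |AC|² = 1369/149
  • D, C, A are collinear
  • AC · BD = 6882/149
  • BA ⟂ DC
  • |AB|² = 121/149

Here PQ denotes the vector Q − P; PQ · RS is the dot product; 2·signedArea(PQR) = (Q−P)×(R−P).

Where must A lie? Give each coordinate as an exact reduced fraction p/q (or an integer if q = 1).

A = (39/149, 1711/149)

1. A_x = 39/149  [D, C, A are collinear ∩ BA ⟂ DC]
2. A_y = 1711/149  [D, C, A are collinear ∩ BA ⟂ DC]
   → A = (39/149, 1711/149)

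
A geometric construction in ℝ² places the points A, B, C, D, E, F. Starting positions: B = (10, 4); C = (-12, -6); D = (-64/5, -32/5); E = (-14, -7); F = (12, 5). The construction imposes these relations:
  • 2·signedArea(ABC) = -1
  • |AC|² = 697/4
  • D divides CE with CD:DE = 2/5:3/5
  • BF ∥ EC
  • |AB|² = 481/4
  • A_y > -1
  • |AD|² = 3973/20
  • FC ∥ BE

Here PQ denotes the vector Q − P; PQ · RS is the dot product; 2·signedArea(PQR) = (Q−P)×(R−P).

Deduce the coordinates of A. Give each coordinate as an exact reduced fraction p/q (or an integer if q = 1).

1. A_x = 0  [line 10·x + -22·y + -11 = 0 ∩ |AC|² = 697/4]
2. A_y = -1/2  [line 10·x + -22·y + -11 = 0 ∩ |AC|² = 697/4]
   → A = (0, -1/2)

A = (0, -1/2)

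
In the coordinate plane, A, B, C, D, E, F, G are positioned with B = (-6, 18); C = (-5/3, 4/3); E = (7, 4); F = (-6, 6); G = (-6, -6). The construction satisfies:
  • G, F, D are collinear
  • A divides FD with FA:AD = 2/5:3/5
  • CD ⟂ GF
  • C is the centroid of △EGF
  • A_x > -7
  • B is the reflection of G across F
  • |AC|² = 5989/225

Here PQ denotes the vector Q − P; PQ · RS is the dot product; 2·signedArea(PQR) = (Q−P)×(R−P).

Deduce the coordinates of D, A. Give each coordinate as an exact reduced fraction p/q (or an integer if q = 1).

A = (-6, 62/15)
D = (-6, 4/3)

1. D_x = -6  [G, F, D are collinear ∩ CD ⟂ GF]
2. D_y = 4/3  [G, F, D are collinear ∩ CD ⟂ GF]
   → D = (-6, 4/3)
3. A_x = -6  [A divides FD with FA:AD = 2/5:3/5]
4. A_y = 62/15  [A divides FD with FA:AD = 2/5:3/5]
   → A = (-6, 62/15)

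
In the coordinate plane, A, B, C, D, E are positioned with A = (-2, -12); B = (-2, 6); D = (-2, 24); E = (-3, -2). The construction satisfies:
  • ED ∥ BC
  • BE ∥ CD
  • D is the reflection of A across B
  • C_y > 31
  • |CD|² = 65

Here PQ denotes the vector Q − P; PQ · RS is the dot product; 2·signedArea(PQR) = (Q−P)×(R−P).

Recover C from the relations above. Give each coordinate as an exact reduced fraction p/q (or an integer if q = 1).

C = (-1, 32)

1. C_x = -1  [BE ∥ CD ∩ ED ∥ BC]
2. C_y = 32  [BE ∥ CD ∩ ED ∥ BC]
   → C = (-1, 32)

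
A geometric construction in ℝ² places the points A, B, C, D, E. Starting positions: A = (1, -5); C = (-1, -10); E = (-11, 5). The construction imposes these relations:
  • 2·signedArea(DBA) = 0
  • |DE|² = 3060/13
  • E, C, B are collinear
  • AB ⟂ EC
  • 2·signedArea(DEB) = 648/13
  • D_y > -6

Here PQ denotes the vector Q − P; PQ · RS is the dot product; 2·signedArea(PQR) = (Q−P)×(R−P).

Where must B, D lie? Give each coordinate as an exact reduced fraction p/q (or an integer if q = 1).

B = (-35/13, -97/13)
D = (1/13, -73/13)

1. B_x = -35/13  [E, C, B are collinear ∩ AB ⟂ EC]
2. B_y = -97/13  [E, C, B are collinear ∩ AB ⟂ EC]
   → B = (-35/13, -97/13)
3. D_x = 1/13  [2·signedArea(DBA) = 0 ∩ 2·signedArea(DEB) = 648/13]
4. D_y = -73/13  [2·signedArea(DBA) = 0 ∩ 2·signedArea(DEB) = 648/13]
   → D = (1/13, -73/13)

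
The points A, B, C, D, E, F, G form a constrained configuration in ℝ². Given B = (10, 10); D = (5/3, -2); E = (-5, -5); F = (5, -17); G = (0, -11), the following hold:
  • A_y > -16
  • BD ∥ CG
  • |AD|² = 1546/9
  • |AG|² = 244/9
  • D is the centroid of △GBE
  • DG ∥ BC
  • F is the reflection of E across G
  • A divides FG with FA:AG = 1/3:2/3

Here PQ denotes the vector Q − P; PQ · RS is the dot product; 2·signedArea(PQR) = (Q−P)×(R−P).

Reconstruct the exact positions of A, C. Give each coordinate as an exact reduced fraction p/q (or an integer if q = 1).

1. A_x = 10/3  [A divides FG with FA:AG = 1/3:2/3]
2. A_y = -15  [A divides FG with FA:AG = 1/3:2/3]
   → A = (10/3, -15)
3. C_x = 25/3  [BD ∥ CG ∩ DG ∥ BC]
4. C_y = 1  [BD ∥ CG ∩ DG ∥ BC]
   → C = (25/3, 1)

A = (10/3, -15)
C = (25/3, 1)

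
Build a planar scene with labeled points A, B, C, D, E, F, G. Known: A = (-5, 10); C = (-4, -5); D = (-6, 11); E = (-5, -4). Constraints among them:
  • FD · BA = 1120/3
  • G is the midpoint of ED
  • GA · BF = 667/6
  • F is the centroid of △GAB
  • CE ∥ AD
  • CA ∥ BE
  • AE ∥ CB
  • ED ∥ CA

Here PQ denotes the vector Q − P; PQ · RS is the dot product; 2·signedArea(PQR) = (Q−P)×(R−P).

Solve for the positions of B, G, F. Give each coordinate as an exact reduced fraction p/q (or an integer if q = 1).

B = (-4, -19)
F = (-29/6, -11/6)
G = (-11/2, 7/2)

1. B_x = -4  [CA ∥ BE ∩ AE ∥ CB]
2. B_y = -19  [CA ∥ BE ∩ AE ∥ CB]
   → B = (-4, -19)
3. G_x = -11/2  [G is the midpoint of ED]
4. G_y = 7/2  [G is the midpoint of ED]
   → G = (-11/2, 7/2)
5. F_x = -29/6  [F is the centroid of △GAB]
6. F_y = -11/6  [F is the centroid of △GAB]
   → F = (-29/6, -11/6)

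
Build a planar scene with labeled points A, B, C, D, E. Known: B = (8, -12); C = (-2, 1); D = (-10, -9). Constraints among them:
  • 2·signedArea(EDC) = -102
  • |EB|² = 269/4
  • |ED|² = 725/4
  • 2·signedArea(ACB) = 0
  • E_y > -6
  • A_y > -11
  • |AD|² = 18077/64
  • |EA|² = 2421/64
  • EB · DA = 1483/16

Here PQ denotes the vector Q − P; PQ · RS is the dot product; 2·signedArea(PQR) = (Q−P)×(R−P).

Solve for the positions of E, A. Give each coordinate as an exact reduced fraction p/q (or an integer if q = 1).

A = (27/4, -83/8)
E = (3, -11/2)

1. E_x = 3  [line -10·x + 8·y + 74 = 0 ∩ |ED|² = 725/4]
2. E_y = -11/2  [line -10·x + 8·y + 74 = 0 ∩ |ED|² = 725/4]
   → E = (3, -11/2)
3. A_x = 27/4  [2·signedArea(ACB) = 0 ∩ EB · DA = 1483/16]
4. A_y = -83/8  [2·signedArea(ACB) = 0 ∩ EB · DA = 1483/16]
   → A = (27/4, -83/8)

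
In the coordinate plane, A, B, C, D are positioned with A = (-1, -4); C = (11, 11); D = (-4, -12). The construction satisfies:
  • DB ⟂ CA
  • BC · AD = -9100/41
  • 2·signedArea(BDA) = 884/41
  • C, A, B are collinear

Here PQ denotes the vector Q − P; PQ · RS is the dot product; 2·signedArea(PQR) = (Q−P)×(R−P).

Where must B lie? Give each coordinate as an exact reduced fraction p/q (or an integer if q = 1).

B = (-249/41, -424/41)

1. B_x = -249/41  [C, A, B are collinear ∩ DB ⟂ CA]
2. B_y = -424/41  [C, A, B are collinear ∩ DB ⟂ CA]
   → B = (-249/41, -424/41)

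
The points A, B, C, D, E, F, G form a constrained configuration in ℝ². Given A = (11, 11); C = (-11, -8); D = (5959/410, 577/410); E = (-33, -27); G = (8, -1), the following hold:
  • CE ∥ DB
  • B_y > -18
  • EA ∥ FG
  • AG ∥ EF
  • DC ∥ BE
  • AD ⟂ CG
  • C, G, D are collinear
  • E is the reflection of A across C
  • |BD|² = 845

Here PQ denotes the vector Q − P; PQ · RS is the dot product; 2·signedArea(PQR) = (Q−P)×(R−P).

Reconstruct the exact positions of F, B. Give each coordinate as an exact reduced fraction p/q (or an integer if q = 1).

1. F_x = -36  [EA ∥ FG ∩ AG ∥ EF]
2. F_y = -39  [EA ∥ FG ∩ AG ∥ EF]
   → F = (-36, -39)
3. B_x = -3061/410  [DC ∥ BE ∩ CE ∥ DB]
4. B_y = -7213/410  [DC ∥ BE ∩ CE ∥ DB]
   → B = (-3061/410, -7213/410)

B = (-3061/410, -7213/410)
F = (-36, -39)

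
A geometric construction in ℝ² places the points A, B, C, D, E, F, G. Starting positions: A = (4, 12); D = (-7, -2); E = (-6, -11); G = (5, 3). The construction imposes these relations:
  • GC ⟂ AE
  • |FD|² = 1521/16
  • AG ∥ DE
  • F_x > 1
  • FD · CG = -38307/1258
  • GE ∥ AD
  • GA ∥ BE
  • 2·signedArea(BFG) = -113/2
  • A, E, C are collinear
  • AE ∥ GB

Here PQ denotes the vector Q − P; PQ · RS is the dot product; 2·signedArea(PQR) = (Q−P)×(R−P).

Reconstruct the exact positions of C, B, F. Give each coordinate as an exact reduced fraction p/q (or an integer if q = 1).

B = (-5, -20)
C = (546/629, 3017/629)
F = (2, 7/4)

1. C_x = 546/629  [A, E, C are collinear ∩ GC ⟂ AE]
2. C_y = 3017/629  [A, E, C are collinear ∩ GC ⟂ AE]
   → C = (546/629, 3017/629)
3. B_x = -5  [GA ∥ BE ∩ AE ∥ GB]
4. B_y = -20  [GA ∥ BE ∩ AE ∥ GB]
   → B = (-5, -20)
5. F_x = 2  [line -2599/629·x + 1130/629·y + 6441/1258 = 0 ∩ |FD|² = 1521/16]
6. F_y = 7/4  [line -2599/629·x + 1130/629·y + 6441/1258 = 0 ∩ |FD|² = 1521/16]
   → F = (2, 7/4)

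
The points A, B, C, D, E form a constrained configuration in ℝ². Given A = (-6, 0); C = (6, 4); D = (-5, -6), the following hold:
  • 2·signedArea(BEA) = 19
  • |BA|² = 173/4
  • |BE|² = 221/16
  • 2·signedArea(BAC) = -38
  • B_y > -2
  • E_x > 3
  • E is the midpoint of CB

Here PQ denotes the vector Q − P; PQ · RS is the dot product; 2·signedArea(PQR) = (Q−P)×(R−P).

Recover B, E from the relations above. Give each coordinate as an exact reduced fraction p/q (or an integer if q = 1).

B = (1/2, -1)
E = (13/4, 3/2)

1. B_x = 1/2  [line -4·x + 12·y + 14 = 0 ∩ |BA|² = 173/4]
2. B_y = -1  [line -4·x + 12·y + 14 = 0 ∩ |BA|² = 173/4]
   → B = (1/2, -1)
3. E_x = 13/4  [E is the midpoint of CB]
4. E_y = 3/2  [E is the midpoint of CB]
   → E = (13/4, 3/2)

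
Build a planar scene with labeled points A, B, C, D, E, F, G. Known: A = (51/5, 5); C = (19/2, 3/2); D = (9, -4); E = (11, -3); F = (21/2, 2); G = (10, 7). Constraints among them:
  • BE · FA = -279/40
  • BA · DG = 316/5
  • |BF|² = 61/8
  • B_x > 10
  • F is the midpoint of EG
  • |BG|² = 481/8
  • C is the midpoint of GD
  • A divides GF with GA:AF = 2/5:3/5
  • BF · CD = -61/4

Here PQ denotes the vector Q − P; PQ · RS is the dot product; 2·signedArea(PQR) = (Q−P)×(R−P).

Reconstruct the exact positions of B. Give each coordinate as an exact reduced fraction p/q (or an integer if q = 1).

B = (41/4, -3/4)

1. B_x = 41/4  [BE · FA = -279/40 ∩ BF · CD = -61/4]
2. B_y = -3/4  [BE · FA = -279/40 ∩ BF · CD = -61/4]
   → B = (41/4, -3/4)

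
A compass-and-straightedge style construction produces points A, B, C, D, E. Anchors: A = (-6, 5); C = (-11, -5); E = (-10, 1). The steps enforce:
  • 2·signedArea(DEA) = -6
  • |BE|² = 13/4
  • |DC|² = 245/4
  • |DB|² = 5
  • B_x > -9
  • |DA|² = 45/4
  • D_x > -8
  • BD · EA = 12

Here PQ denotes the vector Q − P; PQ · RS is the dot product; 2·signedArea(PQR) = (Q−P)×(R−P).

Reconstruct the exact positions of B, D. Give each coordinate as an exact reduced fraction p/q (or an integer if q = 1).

1. D_x = -15/2  [line -4·x + 4·y + -38 = 0 ∩ |DC|² = 245/4]
2. D_y = 2  [line -4·x + 4·y + -38 = 0 ∩ |DC|² = 245/4]
   → D = (-15/2, 2)
3. B_x = -17/2  [line -4·x + -4·y + -34 = 0 ∩ |BE|² = 13/4]
4. B_y = 0  [line -4·x + -4·y + -34 = 0 ∩ |BE|² = 13/4]
   → B = (-17/2, 0)

B = (-17/2, 0)
D = (-15/2, 2)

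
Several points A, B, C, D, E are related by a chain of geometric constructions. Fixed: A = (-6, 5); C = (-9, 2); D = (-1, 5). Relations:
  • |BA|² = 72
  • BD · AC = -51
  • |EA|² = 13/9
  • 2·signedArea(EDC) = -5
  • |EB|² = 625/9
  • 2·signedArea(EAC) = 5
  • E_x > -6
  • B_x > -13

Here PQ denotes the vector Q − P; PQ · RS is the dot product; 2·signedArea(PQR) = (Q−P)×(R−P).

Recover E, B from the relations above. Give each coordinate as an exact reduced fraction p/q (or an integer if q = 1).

B = (-12, -1)
E = (-16/3, 4)

1. E_x = -16/3  [2·signedArea(EDC) = -5 ∩ 2·signedArea(EAC) = 5]
2. E_y = 4  [2·signedArea(EDC) = -5 ∩ 2·signedArea(EAC) = 5]
   → E = (-16/3, 4)
3. B_x = -12  [line 3·x + 3·y + 39 = 0 ∩ |BA|² = 72]
4. B_y = -1  [line 3·x + 3·y + 39 = 0 ∩ |BA|² = 72]
   → B = (-12, -1)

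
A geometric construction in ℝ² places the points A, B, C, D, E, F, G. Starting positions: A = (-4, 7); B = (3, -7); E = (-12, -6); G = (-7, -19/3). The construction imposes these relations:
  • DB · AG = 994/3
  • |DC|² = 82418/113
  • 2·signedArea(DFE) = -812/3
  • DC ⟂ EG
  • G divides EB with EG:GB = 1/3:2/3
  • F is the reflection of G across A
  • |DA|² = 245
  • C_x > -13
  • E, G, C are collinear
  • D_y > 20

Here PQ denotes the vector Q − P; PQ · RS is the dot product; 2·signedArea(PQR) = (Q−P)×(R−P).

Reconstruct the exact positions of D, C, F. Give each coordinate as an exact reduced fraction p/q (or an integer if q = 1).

1. D_x = -11  [line 3·x + 40/3·y + -247 = 0 ∩ |DA|² = 245]
2. D_y = 21  [line 3·x + 40/3·y + -247 = 0 ∩ |DA|² = 245]
   → D = (-11, 21)
3. C_x = -1446/113  [E, G, C are collinear ∩ DC ⟂ EG]
4. C_y = -672/113  [E, G, C are collinear ∩ DC ⟂ EG]
   → C = (-1446/113, -672/113)
5. F_x = -1  [F is the reflection of G across A]
6. F_y = 61/3  [F is the reflection of G across A]
   → F = (-1, 61/3)

C = (-1446/113, -672/113)
D = (-11, 21)
F = (-1, 61/3)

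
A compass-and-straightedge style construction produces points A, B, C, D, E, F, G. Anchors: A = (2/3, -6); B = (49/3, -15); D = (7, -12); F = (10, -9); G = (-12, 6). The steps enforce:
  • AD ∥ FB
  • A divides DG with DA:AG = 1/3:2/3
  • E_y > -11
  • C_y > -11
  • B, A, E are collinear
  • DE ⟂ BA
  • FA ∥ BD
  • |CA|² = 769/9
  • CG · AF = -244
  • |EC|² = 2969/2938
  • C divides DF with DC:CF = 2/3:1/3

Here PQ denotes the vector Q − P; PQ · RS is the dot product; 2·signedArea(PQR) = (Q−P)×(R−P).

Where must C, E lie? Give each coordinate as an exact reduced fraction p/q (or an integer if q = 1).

1. C_x = 9  [C divides DF with DC:CF = 2/3:1/3]
2. C_y = -10  [C divides DF with DC:CF = 2/3:1/3]
   → C = (9, -10)
3. E_x = 23563/2938  [B, A, E are collinear ∩ DE ⟂ BA]
4. E_y = -30039/2938  [B, A, E are collinear ∩ DE ⟂ BA]
   → E = (23563/2938, -30039/2938)

C = (9, -10)
E = (23563/2938, -30039/2938)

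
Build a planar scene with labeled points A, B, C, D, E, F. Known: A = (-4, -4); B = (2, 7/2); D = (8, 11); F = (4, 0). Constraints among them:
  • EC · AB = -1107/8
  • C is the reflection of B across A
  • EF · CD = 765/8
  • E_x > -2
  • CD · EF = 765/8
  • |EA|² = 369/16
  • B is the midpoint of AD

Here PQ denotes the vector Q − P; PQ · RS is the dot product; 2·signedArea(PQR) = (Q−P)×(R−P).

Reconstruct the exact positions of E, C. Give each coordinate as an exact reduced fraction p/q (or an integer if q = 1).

C = (-10, -23/2)
E = (-1, -1/4)

1. C_x = -10  [C is the reflection of B across A]
2. C_y = -23/2  [C is the reflection of B across A]
   → C = (-10, -23/2)
3. E_x = -1  [line -6·x + -15/2·y + -63/8 = 0 ∩ |EA|² = 369/16]
4. E_y = -1/4  [line -6·x + -15/2·y + -63/8 = 0 ∩ |EA|² = 369/16]
   → E = (-1, -1/4)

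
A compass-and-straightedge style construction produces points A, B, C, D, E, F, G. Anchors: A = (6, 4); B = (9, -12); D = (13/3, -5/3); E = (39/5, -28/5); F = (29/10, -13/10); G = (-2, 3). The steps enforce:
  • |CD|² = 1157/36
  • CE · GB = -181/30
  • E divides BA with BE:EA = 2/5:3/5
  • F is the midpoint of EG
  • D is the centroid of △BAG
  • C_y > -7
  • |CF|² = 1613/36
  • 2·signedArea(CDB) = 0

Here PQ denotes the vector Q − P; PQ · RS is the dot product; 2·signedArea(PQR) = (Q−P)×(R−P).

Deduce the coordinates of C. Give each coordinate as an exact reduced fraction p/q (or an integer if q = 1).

C = (20/3, -41/6)

1. C_x = 20/3  [2·signedArea(CDB) = 0 ∩ CE · GB = -181/30]
2. C_y = -41/6  [2·signedArea(CDB) = 0 ∩ CE · GB = -181/30]
   → C = (20/3, -41/6)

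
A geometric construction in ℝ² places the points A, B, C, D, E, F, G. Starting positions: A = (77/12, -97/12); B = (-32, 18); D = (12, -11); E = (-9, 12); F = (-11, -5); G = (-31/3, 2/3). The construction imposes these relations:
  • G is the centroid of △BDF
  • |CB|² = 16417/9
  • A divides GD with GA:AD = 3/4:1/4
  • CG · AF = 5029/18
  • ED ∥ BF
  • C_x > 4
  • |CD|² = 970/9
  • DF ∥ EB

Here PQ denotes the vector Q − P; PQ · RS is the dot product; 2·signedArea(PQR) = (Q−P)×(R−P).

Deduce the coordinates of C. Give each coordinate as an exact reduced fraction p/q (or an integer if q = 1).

1. C_x = 5  [line 209/12·x + -37/12·y + -3505/36 = 0 ∩ |CD|² = 970/9]
2. C_y = -10/3  [line 209/12·x + -37/12·y + -3505/36 = 0 ∩ |CD|² = 970/9]
   → C = (5, -10/3)

C = (5, -10/3)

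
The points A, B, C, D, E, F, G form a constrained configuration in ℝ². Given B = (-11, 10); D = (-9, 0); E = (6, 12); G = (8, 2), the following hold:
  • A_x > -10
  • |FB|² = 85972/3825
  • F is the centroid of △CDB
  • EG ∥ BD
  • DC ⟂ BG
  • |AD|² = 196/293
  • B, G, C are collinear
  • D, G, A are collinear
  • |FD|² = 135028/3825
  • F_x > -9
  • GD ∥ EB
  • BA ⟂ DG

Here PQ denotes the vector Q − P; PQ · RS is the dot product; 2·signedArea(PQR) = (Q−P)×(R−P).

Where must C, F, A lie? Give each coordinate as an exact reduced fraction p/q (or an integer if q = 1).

1. C_x = -2433/425  [B, G, C are collinear ∩ DC ⟂ BG]
2. C_y = 3306/425  [B, G, C are collinear ∩ DC ⟂ BG]
   → C = (-2433/425, 3306/425)
3. F_x = -10933/1275  [F is the centroid of △CDB]
4. F_y = 7556/1275  [F is the centroid of △CDB]
   → F = (-10933/1275, 7556/1275)
5. A_x = -2875/293  [D, G, A are collinear ∩ BA ⟂ DG]
6. A_y = -28/293  [D, G, A are collinear ∩ BA ⟂ DG]
   → A = (-2875/293, -28/293)

A = (-2875/293, -28/293)
C = (-2433/425, 3306/425)
F = (-10933/1275, 7556/1275)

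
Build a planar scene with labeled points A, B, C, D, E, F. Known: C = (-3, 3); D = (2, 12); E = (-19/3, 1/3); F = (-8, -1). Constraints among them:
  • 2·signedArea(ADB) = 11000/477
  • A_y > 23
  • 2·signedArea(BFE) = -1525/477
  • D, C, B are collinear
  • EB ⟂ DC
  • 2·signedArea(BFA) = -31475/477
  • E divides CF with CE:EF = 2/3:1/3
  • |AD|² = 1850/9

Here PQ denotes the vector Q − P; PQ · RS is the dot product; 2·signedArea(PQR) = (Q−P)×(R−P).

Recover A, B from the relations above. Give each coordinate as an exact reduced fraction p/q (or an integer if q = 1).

A = (31/3, 71/3)
B = (-782/159, -24/53)

1. B_x = -782/159  [D, C, B are collinear ∩ EB ⟂ DC]
2. B_y = -24/53  [D, C, B are collinear ∩ EB ⟂ DC]
   → B = (-782/159, -24/53)
3. A_x = 31/3  [2·signedArea(ADB) = 11000/477 ∩ 2·signedArea(BFA) = -31475/477]
4. A_y = 71/3  [2·signedArea(ADB) = 11000/477 ∩ 2·signedArea(BFA) = -31475/477]
   → A = (31/3, 71/3)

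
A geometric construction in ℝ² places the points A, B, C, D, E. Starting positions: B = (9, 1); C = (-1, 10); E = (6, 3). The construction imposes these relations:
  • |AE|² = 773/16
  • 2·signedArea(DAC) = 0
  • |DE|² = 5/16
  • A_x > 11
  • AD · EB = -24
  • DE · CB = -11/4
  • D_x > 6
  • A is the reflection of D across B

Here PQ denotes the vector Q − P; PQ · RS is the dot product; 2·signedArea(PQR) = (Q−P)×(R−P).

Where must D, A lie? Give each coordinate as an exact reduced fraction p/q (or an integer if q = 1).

A = (23/2, -5/4)
D = (13/2, 13/4)

1. D_x = 13/2  [line -10·x + 9·y + 143/4 = 0 ∩ |DE|² = 5/16]
2. D_y = 13/4  [line -10·x + 9·y + 143/4 = 0 ∩ |DE|² = 5/16]
   → D = (13/2, 13/4)
3. A_x = 23/2  [2·signedArea(DAC) = 0 ∩ A is the reflection of D across B]
4. A_y = -5/4  [2·signedArea(DAC) = 0 ∩ A is the reflection of D across B]
   → A = (23/2, -5/4)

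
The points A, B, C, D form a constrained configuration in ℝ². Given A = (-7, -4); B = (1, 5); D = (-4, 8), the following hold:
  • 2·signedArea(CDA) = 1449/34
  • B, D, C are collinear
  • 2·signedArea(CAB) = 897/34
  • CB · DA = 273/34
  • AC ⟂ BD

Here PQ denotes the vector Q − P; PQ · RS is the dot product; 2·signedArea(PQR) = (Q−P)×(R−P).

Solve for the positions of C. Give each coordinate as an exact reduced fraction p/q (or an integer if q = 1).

C = (-31/34, 209/34)

1. C_x = -31/34  [B, D, C are collinear ∩ AC ⟂ BD]
2. C_y = 209/34  [B, D, C are collinear ∩ AC ⟂ BD]
   → C = (-31/34, 209/34)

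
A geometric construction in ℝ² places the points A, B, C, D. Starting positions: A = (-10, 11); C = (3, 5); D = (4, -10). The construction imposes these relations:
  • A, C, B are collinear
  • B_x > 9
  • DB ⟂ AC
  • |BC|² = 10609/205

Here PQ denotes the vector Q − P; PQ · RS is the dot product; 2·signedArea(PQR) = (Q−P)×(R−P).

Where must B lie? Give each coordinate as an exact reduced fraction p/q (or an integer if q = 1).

1. B_x = 1954/205  [A, C, B are collinear ∩ DB ⟂ AC]
2. B_y = 407/205  [A, C, B are collinear ∩ DB ⟂ AC]
   → B = (1954/205, 407/205)

B = (1954/205, 407/205)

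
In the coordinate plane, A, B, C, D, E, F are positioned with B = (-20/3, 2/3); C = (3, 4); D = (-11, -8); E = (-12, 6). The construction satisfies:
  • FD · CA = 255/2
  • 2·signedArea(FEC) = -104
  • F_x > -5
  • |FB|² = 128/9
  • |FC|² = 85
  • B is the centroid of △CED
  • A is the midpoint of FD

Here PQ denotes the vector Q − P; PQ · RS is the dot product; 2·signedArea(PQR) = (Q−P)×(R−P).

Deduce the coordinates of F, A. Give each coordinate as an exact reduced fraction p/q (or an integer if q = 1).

1. F_x = -4  [line 2·x + 15·y + 38 = 0 ∩ |FB|² = 128/9]
2. F_y = -2  [line 2·x + 15·y + 38 = 0 ∩ |FB|² = 128/9]
   → F = (-4, -2)
3. A_x = -15/2  [FD · CA = 255/2 ∩ A is the midpoint of FD]
4. A_y = -5  [FD · CA = 255/2 ∩ A is the midpoint of FD]
   → A = (-15/2, -5)

A = (-15/2, -5)
F = (-4, -2)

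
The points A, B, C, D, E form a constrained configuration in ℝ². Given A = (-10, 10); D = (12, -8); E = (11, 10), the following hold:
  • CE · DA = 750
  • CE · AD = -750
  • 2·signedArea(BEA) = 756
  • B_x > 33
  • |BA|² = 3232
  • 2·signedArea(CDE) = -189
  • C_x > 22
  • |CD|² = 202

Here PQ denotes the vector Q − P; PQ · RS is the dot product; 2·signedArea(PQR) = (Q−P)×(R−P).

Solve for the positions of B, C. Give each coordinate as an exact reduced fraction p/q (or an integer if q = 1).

B = (34, -26)
C = (23, -17)

1. B_y = -26  [2·signedArea(BEA) = 756]
2. B_x = 34  [|BA|² = 3232]
   → B = (34, -26)
3. C_x = 23  [2·signedArea(CDE) = -189 ∩ CE · AD = -750]
4. C_y = -17  [2·signedArea(CDE) = -189 ∩ CE · AD = -750]
   → C = (23, -17)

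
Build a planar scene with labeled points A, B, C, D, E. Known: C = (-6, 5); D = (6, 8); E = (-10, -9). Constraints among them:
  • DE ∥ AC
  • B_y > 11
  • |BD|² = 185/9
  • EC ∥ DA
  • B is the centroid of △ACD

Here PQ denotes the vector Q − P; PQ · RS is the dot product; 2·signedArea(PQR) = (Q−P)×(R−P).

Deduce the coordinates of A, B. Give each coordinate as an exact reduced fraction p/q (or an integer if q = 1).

A = (10, 22)
B = (10/3, 35/3)

1. A_x = 10  [DE ∥ AC ∩ EC ∥ DA]
2. A_y = 22  [DE ∥ AC ∩ EC ∥ DA]
   → A = (10, 22)
3. B_x = 10/3  [B is the centroid of △ACD]
4. B_y = 35/3  [B is the centroid of △ACD]
   → B = (10/3, 35/3)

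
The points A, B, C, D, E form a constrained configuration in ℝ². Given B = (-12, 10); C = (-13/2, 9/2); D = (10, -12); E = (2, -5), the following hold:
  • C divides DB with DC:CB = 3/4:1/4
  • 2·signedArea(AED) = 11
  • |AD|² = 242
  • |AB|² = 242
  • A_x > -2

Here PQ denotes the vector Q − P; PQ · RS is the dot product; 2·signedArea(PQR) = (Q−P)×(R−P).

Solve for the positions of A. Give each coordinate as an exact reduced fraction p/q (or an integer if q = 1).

A = (-1, -1)

1. A_x = -1  [line 7·x + 8·y + 15 = 0 ∩ |AB|² = 242]
2. A_y = -1  [line 7·x + 8·y + 15 = 0 ∩ |AB|² = 242]
   → A = (-1, -1)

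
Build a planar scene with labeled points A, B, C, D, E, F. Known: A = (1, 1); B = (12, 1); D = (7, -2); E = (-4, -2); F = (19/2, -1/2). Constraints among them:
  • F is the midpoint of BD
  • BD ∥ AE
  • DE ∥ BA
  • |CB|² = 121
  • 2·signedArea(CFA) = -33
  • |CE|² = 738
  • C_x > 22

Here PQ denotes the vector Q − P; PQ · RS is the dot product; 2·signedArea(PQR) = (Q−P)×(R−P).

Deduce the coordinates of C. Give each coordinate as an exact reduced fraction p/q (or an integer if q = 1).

1. C_x = 23  [line -3/2·x + -17/2·y + 43 = 0 ∩ |CE|² = 738]
2. C_y = 1  [line -3/2·x + -17/2·y + 43 = 0 ∩ |CE|² = 738]
   → C = (23, 1)

C = (23, 1)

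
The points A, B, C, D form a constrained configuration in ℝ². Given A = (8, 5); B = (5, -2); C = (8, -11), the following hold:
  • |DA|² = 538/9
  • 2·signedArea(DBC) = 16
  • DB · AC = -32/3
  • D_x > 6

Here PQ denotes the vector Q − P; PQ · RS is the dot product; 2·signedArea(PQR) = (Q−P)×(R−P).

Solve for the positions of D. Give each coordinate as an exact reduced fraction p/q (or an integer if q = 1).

D = (7, -8/3)

1. D_x = 7  [2·signedArea(DBC) = 16 ∩ DB · AC = -32/3]
2. D_y = -8/3  [2·signedArea(DBC) = 16 ∩ DB · AC = -32/3]
   → D = (7, -8/3)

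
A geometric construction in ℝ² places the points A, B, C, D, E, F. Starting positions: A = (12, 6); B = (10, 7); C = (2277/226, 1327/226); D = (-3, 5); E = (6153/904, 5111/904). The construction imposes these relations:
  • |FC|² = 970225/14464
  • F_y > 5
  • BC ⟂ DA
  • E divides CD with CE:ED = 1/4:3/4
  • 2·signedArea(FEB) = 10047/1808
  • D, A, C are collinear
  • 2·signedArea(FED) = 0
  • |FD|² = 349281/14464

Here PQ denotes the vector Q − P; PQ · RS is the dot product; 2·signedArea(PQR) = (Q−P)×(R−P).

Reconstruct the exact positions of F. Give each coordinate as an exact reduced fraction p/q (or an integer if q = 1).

F = (3441/1808, 9631/1808)

1. F_x = 3441/1808  [2·signedArea(FED) = 0 ∩ 2·signedArea(FEB) = 10047/1808]
2. F_y = 9631/1808  [2·signedArea(FED) = 0 ∩ 2·signedArea(FEB) = 10047/1808]
   → F = (3441/1808, 9631/1808)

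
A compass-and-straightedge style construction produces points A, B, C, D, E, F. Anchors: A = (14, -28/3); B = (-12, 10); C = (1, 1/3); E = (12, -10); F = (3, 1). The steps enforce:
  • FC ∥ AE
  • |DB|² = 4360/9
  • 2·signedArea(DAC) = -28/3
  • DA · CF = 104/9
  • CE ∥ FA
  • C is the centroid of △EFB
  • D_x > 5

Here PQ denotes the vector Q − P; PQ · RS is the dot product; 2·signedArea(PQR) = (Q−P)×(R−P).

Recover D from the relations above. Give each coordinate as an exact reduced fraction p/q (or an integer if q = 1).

1. D_x = 6  [2·signedArea(DAC) = -28/3 ∩ DA · CF = 104/9]
2. D_y = -8/3  [2·signedArea(DAC) = -28/3 ∩ DA · CF = 104/9]
   → D = (6, -8/3)

D = (6, -8/3)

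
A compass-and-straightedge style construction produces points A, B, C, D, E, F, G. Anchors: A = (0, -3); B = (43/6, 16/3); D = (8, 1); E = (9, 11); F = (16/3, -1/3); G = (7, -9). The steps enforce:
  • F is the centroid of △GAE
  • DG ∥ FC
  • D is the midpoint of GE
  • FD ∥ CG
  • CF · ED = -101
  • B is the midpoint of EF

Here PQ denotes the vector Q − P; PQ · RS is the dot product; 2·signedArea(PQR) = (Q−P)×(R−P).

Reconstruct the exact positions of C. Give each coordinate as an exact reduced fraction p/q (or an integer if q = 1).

1. C_x = 13/3  [FD ∥ CG ∩ DG ∥ FC]
2. C_y = -31/3  [FD ∥ CG ∩ DG ∥ FC]
   → C = (13/3, -31/3)

C = (13/3, -31/3)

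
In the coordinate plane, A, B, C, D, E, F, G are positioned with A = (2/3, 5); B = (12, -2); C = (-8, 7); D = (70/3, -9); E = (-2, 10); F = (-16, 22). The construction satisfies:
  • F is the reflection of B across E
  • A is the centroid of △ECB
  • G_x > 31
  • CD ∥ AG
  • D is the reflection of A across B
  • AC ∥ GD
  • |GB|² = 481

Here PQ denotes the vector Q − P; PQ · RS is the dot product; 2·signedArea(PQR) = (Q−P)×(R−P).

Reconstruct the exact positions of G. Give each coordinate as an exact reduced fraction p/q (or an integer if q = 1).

G = (32, -11)

1. G_x = 32  [AC ∥ GD ∩ CD ∥ AG]
2. G_y = -11  [AC ∥ GD ∩ CD ∥ AG]
   → G = (32, -11)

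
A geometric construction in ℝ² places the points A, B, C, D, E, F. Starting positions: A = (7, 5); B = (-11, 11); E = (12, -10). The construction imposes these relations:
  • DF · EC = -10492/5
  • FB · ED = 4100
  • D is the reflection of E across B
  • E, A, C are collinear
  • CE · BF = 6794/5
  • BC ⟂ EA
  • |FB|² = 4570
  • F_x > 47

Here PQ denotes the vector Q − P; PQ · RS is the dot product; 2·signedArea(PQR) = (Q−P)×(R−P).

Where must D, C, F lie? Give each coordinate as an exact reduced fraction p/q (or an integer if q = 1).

1. D_x = -34  [D is the reflection of E across B]
2. D_y = 32  [D is the reflection of E across B]
   → D = (-34, 32)
3. C_x = 17/5  [E, A, C are collinear ∩ BC ⟂ EA]
4. C_y = 79/5  [E, A, C are collinear ∩ BC ⟂ EA]
   → C = (17/5, 79/5)
5. F_x = 48  [FB · ED = 4100 ∩ DF · EC = -10492/5]
6. F_y = -22  [FB · ED = 4100 ∩ DF · EC = -10492/5]
   → F = (48, -22)

C = (17/5, 79/5)
D = (-34, 32)
F = (48, -22)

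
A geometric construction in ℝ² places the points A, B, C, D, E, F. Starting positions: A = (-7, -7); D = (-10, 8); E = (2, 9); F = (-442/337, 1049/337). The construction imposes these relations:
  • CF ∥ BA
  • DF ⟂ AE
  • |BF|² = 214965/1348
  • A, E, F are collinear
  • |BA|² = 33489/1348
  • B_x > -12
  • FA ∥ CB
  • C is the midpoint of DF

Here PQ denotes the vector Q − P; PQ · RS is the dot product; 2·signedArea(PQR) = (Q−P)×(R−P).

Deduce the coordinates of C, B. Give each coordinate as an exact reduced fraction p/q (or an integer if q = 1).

1. C_x = -1906/337  [C is the midpoint of DF]
2. C_y = 3745/674  [C is the midpoint of DF]
   → C = (-1906/337, 3745/674)
3. B_x = -3823/337  [CF ∥ BA ∩ FA ∥ CB]
4. B_y = -3071/674  [CF ∥ BA ∩ FA ∥ CB]
   → B = (-3823/337, -3071/674)

B = (-3823/337, -3071/674)
C = (-1906/337, 3745/674)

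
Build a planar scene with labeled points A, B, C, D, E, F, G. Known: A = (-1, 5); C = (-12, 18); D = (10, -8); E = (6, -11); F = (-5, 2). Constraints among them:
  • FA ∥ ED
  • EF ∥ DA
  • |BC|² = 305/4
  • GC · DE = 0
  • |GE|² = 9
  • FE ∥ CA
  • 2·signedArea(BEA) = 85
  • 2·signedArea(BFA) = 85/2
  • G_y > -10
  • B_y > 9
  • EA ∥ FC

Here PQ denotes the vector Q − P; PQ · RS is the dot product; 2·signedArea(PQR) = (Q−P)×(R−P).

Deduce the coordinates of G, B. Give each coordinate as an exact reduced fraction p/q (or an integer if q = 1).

1. G_x = 42/5  [line 4·x + 3·y + -6 = 0 ∩ |GE|² = 9]
2. G_y = -46/5  [line 4·x + 3·y + -6 = 0 ∩ |GE|² = 9]
   → G = (42/5, -46/5)
3. B_x = -17/2  [2·signedArea(BEA) = 85 ∩ 2·signedArea(BFA) = 85/2]
4. B_y = 10  [2·signedArea(BEA) = 85 ∩ 2·signedArea(BFA) = 85/2]
   → B = (-17/2, 10)

B = (-17/2, 10)
G = (42/5, -46/5)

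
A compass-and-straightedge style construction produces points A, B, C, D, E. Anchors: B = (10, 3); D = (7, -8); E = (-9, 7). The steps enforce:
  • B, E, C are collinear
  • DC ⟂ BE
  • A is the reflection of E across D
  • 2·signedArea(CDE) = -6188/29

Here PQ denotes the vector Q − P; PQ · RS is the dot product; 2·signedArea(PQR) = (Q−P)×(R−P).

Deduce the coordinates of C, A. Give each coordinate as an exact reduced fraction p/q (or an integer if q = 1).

A = (23, -23)
C = (271/29, 91/29)

1. C_x = 271/29  [B, E, C are collinear ∩ DC ⟂ BE]
2. C_y = 91/29  [B, E, C are collinear ∩ DC ⟂ BE]
   → C = (271/29, 91/29)
3. A_x = 23  [A is the reflection of E across D]
4. A_y = -23  [A is the reflection of E across D]
   → A = (23, -23)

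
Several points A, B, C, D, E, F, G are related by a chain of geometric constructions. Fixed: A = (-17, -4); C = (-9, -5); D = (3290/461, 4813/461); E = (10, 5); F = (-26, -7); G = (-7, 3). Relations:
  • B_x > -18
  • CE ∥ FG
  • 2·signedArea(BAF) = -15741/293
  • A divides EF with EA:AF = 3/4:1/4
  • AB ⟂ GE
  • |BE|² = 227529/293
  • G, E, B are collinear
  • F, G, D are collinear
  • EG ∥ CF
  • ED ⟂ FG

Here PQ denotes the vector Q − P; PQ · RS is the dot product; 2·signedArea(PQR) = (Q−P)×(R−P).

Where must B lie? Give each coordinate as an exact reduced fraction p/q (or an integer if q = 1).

1. B_x = -5179/293  [G, E, B are collinear ∩ AB ⟂ GE]
2. B_y = 511/293  [G, E, B are collinear ∩ AB ⟂ GE]
   → B = (-5179/293, 511/293)

B = (-5179/293, 511/293)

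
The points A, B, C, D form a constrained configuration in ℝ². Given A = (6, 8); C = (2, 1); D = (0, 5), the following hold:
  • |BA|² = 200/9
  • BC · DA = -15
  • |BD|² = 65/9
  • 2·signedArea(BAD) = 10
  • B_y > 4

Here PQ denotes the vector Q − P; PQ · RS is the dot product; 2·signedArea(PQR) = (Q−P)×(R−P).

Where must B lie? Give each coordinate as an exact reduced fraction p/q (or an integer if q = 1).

1. B_x = 8/3  [BC · DA = -15 ∩ 2·signedArea(BAD) = 10]
2. B_y = 14/3  [BC · DA = -15 ∩ 2·signedArea(BAD) = 10]
   → B = (8/3, 14/3)

B = (8/3, 14/3)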